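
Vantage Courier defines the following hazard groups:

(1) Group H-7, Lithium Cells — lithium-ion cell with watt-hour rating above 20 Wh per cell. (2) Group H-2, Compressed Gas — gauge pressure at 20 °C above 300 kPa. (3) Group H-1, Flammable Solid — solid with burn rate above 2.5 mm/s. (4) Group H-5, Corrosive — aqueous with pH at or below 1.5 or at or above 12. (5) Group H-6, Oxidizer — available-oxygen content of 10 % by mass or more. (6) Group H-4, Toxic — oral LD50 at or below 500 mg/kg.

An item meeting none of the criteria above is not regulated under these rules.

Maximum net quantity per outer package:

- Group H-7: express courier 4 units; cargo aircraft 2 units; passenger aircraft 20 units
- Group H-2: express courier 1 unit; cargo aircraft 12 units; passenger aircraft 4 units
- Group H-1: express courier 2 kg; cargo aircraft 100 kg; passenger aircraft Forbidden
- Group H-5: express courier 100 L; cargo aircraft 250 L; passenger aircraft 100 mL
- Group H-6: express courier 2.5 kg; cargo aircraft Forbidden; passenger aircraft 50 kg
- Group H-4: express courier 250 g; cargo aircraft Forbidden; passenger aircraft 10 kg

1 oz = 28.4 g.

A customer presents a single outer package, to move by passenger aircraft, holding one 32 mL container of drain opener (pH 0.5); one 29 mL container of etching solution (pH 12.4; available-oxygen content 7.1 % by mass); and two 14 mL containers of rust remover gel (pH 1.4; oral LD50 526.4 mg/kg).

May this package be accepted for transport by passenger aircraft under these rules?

Yes

The drain opener has pH 0.5, which is ≤ 1.5, so it is Group H-5 (Corrosive).
Etching solution: pH 12.4 ≥ 12 → Group H-5 (Corrosive).
pH 1.4 meets the Group H-5 criterion (Corrosive), so the rust remover gel is Group H-5.
Group H-5 net quantity: 32 mL + 29 mL + (two 14 mL containers = 28 mL) = 89 mL.
That is within the Group H-5 passenger aircraft limit of 100 mL.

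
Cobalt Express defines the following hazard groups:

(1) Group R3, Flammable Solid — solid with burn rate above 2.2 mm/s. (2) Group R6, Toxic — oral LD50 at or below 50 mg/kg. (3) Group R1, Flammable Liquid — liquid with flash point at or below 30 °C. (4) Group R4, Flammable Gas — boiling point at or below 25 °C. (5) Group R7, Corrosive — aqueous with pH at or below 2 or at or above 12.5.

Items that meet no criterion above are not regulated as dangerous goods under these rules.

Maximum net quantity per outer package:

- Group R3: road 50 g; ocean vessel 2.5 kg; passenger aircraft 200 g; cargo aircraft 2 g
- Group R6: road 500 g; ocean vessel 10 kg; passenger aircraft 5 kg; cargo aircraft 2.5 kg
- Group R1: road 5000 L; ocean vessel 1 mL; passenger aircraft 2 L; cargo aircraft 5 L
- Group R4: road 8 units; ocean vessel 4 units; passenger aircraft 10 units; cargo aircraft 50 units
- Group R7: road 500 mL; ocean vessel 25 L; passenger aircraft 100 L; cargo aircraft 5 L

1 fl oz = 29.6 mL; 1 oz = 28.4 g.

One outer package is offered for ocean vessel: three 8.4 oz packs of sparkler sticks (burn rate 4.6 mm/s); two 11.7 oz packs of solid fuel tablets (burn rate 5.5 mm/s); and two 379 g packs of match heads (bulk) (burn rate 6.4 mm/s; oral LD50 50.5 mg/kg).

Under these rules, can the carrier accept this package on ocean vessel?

Yes

With burn rate 4.6 mm/s (> 2.2 mm/s), the sparkler sticks fall in Group R3.
The solid fuel tablets have burn rate 5.5 mm/s, which is > 2.2 mm/s, so they are Group R3 (Flammable Solid).
The match heads (bulk) have burn rate 6.4 mm/s, which is > 2.2 mm/s, so they are Group R3 (Flammable Solid).
Group R3 net quantity: (three 8.4 oz packs = 715.68 g) + (two 11.7 oz packs = 664.56 g) + (two 379 g packs = 758 g) = 2138.24 g.
That is within the Group R3 ocean vessel limit of 2.5 kg.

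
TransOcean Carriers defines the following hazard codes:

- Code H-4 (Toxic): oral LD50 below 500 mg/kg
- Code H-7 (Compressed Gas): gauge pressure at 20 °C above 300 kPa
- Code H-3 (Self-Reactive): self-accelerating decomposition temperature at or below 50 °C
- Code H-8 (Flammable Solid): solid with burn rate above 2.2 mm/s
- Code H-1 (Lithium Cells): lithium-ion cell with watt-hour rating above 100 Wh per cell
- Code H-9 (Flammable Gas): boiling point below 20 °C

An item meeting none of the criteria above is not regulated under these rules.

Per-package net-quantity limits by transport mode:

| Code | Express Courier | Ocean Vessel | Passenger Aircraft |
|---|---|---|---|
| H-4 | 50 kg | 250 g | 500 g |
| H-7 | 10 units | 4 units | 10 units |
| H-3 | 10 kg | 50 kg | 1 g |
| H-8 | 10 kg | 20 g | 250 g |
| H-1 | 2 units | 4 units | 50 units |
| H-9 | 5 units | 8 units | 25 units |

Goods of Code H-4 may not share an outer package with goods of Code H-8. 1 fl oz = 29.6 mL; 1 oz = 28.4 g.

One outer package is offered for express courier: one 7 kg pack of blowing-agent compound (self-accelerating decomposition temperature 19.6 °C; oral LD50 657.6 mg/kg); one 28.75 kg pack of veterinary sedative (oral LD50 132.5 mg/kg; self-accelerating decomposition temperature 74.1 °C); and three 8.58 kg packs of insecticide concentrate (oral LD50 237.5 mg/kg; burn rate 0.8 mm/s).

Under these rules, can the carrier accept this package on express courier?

No

Blowing-agent compound: self-accelerating decomposition temperature 19.6 °C ≤ 50 °C → Code H-3 (Self-Reactive).
Veterinary sedative: oral LD50 132.5 mg/kg < 500 mg/kg → Code H-4 (Toxic).
Insecticide concentrate: oral LD50 237.5 mg/kg < 500 mg/kg → Code H-4 (Toxic).
Code H-4 net quantity: 28.75 kg + (three 8.58 kg packs = 25.74 kg) = 54.49 kg.
54.49 kg > 50 kg (express courier limit, Code H-4) — over the limit.
Code H-3 quantity: 7 kg.
7 kg is within the express courier limit of 10 kg for Code H-3.
The segregation rule (Code H-4 with Code H-8) does not apply to Code H-4 with Code H-3.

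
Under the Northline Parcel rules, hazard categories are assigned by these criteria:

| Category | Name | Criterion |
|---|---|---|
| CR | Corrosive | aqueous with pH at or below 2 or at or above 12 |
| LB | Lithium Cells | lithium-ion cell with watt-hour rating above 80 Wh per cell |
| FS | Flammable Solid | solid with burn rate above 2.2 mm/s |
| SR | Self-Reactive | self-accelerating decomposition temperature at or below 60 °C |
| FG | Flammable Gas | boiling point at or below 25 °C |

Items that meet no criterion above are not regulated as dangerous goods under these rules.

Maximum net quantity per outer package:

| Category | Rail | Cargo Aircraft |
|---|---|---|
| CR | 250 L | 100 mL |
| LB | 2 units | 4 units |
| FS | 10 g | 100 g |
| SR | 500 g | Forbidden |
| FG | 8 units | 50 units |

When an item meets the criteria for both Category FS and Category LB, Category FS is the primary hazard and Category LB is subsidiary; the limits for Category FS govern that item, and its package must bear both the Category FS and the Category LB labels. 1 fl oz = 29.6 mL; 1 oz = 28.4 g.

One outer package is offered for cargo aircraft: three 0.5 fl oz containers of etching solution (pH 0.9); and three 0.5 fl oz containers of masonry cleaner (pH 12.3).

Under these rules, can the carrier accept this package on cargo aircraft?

With pH 0.9 (≤ 2), the etching solution falls in Category CR.
pH 12.3 meets the Category CR criterion (Corrosive), so the masonry cleaner is Category CR.
Category CR net quantity: (three 0.5 fl oz containers = 44.4 mL) + (three 0.5 fl oz containers = 44.4 mL) = 88.8 mL.
That is within the Category CR cargo aircraft limit of 100 mL.

Yes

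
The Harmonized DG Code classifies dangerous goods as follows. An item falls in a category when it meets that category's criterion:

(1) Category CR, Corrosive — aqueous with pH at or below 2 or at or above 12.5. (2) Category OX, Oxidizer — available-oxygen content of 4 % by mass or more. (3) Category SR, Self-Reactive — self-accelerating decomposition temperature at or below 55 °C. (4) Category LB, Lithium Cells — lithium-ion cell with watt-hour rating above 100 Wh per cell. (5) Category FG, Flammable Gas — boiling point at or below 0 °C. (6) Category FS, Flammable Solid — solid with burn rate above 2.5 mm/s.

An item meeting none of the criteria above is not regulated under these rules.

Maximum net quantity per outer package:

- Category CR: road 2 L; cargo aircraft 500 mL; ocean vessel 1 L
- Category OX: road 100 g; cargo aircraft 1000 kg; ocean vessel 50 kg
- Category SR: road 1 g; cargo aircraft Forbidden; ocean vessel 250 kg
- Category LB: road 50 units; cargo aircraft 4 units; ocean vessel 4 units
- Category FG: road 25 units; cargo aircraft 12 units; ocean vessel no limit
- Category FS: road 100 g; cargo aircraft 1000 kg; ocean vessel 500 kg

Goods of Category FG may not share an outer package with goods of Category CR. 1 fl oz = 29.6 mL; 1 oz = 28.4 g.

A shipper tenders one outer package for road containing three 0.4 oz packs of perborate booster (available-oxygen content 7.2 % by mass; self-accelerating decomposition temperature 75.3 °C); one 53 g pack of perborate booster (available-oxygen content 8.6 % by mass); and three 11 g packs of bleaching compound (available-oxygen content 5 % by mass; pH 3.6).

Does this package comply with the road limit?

With available-oxygen content 7.2 % by mass (≥ 4 % by mass), the perborate booster falls in Category OX.
With available-oxygen content 8.6 % by mass (≥ 4 % by mass), the perborate booster falls in Category OX.
Available-oxygen content 5 % by mass meets the Category OX criterion (Oxidizer), so the bleaching compound is Category OX.
Total Category OX: (three 0.4 oz packs = 34.08 g) + 53 g + (three 11 g packs = 33 g) = 120.08 g.
120.08 g exceeds the road limit of 100 g for Category OX.

No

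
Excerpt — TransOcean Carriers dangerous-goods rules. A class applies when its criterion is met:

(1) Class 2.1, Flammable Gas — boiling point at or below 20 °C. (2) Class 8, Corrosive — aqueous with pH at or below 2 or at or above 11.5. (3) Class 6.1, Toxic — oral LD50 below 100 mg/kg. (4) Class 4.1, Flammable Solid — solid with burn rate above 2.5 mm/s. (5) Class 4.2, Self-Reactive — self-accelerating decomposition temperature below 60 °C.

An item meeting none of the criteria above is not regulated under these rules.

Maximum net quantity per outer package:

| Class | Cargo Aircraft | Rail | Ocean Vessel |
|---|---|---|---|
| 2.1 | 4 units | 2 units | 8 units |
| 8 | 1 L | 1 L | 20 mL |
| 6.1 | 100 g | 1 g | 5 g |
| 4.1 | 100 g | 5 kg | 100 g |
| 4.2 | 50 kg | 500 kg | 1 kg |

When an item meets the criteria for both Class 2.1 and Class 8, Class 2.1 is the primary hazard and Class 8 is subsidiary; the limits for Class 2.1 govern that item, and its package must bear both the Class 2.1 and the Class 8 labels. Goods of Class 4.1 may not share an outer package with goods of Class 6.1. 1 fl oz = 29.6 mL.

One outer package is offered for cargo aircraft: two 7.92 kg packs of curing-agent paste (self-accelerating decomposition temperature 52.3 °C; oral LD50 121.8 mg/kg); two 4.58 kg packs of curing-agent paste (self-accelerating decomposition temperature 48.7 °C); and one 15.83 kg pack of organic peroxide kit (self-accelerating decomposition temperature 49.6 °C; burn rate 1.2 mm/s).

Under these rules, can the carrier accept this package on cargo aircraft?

Yes

With self-accelerating decomposition temperature 52.3 °C (< 60 °C), the curing-agent paste falls in Class 4.2.
The curing-agent paste has self-accelerating decomposition temperature 48.7 °C, which is < 60 °C, so it is Class 4.2 (Self-Reactive).
Self-accelerating decomposition temperature 49.6 °C meets the Class 4.2 criterion (Self-Reactive), so the organic peroxide kit is Class 4.2.
Total Class 4.2: (two 7.92 kg packs = 15.84 kg) + (two 4.58 kg packs = 9.16 kg) + 15.83 kg = 40.83 kg.
40.83 kg is within the cargo aircraft limit of 50 kg for Class 4.2.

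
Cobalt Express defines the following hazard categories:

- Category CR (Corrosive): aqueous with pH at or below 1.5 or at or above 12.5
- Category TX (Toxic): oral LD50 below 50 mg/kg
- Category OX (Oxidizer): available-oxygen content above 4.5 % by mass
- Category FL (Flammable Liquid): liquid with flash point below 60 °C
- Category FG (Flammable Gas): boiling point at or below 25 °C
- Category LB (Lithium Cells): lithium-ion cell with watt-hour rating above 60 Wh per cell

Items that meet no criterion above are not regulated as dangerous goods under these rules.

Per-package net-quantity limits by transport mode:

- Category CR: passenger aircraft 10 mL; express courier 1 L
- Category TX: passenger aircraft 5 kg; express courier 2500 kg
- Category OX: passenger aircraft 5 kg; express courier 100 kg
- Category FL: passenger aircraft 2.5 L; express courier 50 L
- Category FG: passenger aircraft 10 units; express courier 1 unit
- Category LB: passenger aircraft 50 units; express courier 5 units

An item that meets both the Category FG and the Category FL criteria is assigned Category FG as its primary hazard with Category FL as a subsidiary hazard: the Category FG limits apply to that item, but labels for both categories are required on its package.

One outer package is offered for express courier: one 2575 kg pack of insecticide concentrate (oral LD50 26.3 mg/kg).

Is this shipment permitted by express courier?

The insecticide concentrate has oral LD50 26.3 mg/kg, which is < 50 mg/kg, so it is Category TX (Toxic).
Category TX quantity: 2575 kg.
2575 kg exceeds the express courier limit of 2500 kg for Category TX.

No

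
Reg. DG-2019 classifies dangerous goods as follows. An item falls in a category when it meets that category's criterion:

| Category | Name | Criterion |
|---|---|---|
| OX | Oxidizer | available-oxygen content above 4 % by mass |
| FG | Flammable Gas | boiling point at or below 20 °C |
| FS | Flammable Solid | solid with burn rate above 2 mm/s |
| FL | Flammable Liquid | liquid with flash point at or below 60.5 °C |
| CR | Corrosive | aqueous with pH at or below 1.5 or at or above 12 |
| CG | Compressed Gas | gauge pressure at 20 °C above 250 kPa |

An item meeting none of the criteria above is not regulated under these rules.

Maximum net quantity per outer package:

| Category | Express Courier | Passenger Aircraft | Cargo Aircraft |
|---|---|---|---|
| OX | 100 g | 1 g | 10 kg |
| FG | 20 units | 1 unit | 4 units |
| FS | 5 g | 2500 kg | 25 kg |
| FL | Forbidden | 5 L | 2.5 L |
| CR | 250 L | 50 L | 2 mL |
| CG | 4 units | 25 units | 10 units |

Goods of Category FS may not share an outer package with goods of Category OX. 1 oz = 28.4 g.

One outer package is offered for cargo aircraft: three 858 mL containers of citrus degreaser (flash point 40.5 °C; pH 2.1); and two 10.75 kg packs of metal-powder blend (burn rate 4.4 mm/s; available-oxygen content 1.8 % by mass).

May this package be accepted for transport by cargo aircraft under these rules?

Citrus degreaser: flash point 40.5 °C ≤ 60.5 °C → Category FL (Flammable Liquid).
The metal-powder blend has burn rate 4.4 mm/s, which is > 2 mm/s, so it is Category FS (Flammable Solid).
Category FL quantity: three 858 mL containers = 2.574 L.
2.574 L > 2.5 L (cargo aircraft limit, Category FL) — over the limit.
Category FS quantity: two 10.75 kg packs = 21.5 kg.
That is within the Category FS cargo aircraft limit of 25 kg.
The segregation rule (Category FS with Category OX) does not apply to Category FL with Category FS.

No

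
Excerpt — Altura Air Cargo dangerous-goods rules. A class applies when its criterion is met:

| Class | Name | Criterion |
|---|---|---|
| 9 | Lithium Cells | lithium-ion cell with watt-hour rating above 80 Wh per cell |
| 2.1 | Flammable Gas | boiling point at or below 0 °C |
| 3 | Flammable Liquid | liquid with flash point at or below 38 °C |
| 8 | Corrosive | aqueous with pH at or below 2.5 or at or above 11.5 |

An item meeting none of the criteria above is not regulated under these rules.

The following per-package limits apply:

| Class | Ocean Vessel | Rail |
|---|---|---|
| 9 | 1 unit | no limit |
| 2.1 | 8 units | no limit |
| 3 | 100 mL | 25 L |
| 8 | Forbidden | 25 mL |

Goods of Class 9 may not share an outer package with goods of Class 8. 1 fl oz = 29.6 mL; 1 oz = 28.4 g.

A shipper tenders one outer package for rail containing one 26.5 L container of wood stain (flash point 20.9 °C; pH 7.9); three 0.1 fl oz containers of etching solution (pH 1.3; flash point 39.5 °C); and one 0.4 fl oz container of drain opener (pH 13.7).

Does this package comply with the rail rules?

The wood stain has flash point 20.9 °C, which is ≤ 38 °C, so it is Class 3 (Flammable Liquid).
pH 1.3 meets the Class 8 criterion (Corrosive), so the etching solution is Class 8.
Drain opener: pH 13.7 ≥ 11.5 → Class 8 (Corrosive).
Class 3 quantity: 26.5 L.
26.5 L exceeds the rail limit of 25 L for Class 3.
Class 8 net quantity: (three 0.1 fl oz containers = 8.88 mL) + (one 0.4 fl oz container = 11.84 mL) = 20.72 mL.
That is within the Class 8 rail limit of 25 mL.
The segregation rule (Class 9 with Class 8) does not apply to Class 3 with Class 8.

No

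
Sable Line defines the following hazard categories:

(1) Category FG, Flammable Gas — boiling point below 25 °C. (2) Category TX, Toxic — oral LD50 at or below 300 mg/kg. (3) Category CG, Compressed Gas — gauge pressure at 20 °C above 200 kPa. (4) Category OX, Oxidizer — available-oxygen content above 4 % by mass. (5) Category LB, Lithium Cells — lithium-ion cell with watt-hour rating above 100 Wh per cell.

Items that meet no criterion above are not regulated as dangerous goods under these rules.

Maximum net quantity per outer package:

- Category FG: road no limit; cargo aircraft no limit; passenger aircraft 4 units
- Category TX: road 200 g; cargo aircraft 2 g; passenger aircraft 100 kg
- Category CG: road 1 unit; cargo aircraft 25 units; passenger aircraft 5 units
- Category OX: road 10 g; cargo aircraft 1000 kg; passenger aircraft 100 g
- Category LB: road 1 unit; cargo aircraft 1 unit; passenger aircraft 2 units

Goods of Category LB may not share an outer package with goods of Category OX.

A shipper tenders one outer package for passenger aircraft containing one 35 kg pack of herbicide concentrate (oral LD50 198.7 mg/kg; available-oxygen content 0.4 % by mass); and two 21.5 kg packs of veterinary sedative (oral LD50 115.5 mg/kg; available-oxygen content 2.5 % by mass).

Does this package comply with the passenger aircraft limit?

Herbicide concentrate: oral LD50 198.7 mg/kg ≤ 300 mg/kg → Category TX (Toxic).
With oral LD50 115.5 mg/kg (≤ 300 mg/kg), the veterinary sedative falls in Category TX.
Category TX net quantity: 35 kg + (two 21.5 kg packs = 43 kg) = 78 kg.
78 kg ≤ 100 kg (passenger aircraft limit, Category TX) — within limit.

Yes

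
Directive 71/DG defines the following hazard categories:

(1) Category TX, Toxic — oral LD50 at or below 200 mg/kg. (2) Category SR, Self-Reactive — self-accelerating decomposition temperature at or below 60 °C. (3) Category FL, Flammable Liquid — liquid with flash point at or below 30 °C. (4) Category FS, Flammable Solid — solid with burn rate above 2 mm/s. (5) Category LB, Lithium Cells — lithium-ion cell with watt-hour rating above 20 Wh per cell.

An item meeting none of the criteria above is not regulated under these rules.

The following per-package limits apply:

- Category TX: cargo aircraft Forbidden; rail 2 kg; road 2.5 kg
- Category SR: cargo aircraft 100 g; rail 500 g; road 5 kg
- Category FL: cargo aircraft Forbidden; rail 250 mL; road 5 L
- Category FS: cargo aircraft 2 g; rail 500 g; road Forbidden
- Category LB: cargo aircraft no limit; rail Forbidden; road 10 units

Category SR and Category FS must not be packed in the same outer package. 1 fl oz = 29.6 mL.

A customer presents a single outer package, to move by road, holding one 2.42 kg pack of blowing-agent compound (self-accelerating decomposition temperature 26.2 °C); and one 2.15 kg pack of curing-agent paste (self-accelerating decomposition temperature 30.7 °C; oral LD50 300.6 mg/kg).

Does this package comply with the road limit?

Self-accelerating decomposition temperature 26.2 °C meets the Category SR criterion (Self-Reactive), so the blowing-agent compound is Category SR.
Self-accelerating decomposition temperature 30.7 °C meets the Category SR criterion (Self-Reactive), so the curing-agent paste is Category SR.
Category SR net quantity: 2.42 kg + 2.15 kg = 4.57 kg.
That is within the Category SR road limit of 5 kg.

Yes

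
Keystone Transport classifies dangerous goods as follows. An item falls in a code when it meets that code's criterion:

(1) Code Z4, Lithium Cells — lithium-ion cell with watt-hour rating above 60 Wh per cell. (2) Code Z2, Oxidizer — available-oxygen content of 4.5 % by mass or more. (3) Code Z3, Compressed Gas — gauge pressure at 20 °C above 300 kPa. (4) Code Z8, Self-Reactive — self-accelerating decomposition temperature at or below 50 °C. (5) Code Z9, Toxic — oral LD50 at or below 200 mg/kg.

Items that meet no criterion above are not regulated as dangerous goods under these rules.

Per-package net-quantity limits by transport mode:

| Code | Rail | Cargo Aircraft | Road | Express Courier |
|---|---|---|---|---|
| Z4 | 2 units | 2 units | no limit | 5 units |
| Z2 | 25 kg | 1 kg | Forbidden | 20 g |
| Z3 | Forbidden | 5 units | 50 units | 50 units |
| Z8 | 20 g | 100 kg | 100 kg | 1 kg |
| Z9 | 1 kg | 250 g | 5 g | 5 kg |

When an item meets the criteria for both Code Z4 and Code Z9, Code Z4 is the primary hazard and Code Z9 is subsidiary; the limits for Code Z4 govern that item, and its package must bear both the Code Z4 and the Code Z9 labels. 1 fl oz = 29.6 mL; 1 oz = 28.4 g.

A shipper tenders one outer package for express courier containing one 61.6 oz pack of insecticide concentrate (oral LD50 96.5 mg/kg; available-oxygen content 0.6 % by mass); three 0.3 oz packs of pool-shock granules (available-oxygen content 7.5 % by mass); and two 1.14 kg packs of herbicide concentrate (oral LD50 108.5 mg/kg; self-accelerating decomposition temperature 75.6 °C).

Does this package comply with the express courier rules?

With oral LD50 96.5 mg/kg (≤ 200 mg/kg), the insecticide concentrate falls in Code Z9.
Available-oxygen content 7.5 % by mass meets the Code Z2 criterion (Oxidizer), so the pool-shock granules are Code Z2.
The herbicide concentrate has oral LD50 108.5 mg/kg, which is ≤ 200 mg/kg, so it is Code Z9 (Toxic).
Total Code Z9: (one 61.6 oz pack = 1749.44 g) + (two 1.14 kg packs = 2.28 kg) = 4029.44 g.
That is within the Code Z9 express courier limit of 5 kg.
Code Z2 quantity: three 0.3 oz packs = 25.56 g.
25.56 g > 20 g (express courier limit, Code Z2) — over the limit.

No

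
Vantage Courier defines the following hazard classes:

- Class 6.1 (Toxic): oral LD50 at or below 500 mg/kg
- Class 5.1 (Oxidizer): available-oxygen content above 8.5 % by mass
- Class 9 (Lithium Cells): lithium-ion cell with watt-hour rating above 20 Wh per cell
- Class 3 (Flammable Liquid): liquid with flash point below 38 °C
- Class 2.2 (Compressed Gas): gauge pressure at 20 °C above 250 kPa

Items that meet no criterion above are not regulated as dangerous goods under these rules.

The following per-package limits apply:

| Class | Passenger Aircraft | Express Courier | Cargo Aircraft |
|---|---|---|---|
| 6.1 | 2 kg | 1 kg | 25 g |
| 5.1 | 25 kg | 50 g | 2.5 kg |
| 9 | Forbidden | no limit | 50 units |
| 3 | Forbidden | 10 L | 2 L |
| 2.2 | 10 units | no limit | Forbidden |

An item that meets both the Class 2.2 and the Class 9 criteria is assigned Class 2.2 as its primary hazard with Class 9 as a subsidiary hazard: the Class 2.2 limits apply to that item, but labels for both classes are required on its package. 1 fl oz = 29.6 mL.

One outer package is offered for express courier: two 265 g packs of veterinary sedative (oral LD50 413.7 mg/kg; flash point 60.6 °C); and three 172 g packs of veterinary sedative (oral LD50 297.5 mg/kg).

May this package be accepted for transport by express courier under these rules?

No

Veterinary sedative: oral LD50 413.7 mg/kg ≤ 500 mg/kg → Class 6.1 (Toxic).
With oral LD50 297.5 mg/kg (≤ 500 mg/kg), the veterinary sedative falls in Class 6.1.
Class 6.1 net quantity: (two 265 g packs = 530 g) + (three 172 g packs = 516 g) = 1.046 kg.
1.046 kg exceeds the express courier limit of 1 kg for Class 6.1.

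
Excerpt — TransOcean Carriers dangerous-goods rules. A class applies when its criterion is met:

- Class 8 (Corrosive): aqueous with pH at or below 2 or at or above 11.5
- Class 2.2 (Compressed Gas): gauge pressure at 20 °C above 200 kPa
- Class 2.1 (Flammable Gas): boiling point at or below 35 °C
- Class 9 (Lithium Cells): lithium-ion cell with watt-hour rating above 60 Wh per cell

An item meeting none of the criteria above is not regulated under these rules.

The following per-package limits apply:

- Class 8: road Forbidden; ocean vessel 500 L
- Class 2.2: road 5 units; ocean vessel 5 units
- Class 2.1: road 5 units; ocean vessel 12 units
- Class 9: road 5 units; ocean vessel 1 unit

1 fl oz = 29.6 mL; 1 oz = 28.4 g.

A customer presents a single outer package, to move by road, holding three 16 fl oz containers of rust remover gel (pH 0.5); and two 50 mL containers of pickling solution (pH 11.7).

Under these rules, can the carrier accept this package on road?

No

Rust remover gel: pH 0.5 ≤ 2 → Class 8 (Corrosive).
With pH 11.7 (≥ 11.5), the pickling solution falls in Class 8.
Total Class 8: (three 16 fl oz containers = 1420.8 mL) + (two 50 mL containers = 100 mL) = 1520.8 mL.
By road, Class 8 is Forbidden regardless of quantity.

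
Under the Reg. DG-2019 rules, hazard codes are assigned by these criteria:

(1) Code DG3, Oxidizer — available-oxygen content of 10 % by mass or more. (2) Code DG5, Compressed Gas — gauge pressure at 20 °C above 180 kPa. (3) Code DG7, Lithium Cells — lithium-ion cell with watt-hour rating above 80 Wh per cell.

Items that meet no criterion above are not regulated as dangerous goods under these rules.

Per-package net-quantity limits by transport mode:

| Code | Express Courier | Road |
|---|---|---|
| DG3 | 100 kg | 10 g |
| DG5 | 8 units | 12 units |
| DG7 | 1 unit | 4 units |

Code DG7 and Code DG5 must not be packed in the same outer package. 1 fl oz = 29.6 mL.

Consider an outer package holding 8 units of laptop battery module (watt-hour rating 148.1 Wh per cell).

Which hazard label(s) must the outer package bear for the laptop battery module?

Code DG7

The laptop battery module has watt-hour rating 148.1 Wh per cell, which is > 80 Wh per cell, so it is Code DG7 (Lithium Cells).
Only the Code DG7 label is required.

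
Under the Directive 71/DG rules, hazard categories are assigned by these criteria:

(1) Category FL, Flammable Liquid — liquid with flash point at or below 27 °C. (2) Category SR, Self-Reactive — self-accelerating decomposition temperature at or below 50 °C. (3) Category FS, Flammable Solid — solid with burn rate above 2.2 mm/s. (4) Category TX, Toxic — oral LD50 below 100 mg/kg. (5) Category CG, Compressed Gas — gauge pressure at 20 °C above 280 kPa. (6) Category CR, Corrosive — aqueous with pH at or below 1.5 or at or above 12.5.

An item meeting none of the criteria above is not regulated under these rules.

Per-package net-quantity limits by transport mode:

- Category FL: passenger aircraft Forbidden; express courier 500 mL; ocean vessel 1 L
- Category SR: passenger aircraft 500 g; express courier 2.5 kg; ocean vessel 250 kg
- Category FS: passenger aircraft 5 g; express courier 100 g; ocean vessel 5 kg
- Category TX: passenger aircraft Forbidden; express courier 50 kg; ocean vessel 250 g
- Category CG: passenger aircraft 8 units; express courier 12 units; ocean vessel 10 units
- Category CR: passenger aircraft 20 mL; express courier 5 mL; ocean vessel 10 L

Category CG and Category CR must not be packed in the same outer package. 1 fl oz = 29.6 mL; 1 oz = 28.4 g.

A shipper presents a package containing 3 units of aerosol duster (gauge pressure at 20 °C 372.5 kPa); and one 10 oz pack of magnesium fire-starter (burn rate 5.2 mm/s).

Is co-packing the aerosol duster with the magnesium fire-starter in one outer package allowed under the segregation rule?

Yes

The aerosol duster has gauge pressure at 20 °C 372.5 kPa, which is > 280 kPa, so it is Category CG (Compressed Gas).
Magnesium fire-starter: burn rate 5.2 mm/s > 2.2 mm/s → Category FS (Flammable Solid).
No segregation rule bars Category CG with Category FS.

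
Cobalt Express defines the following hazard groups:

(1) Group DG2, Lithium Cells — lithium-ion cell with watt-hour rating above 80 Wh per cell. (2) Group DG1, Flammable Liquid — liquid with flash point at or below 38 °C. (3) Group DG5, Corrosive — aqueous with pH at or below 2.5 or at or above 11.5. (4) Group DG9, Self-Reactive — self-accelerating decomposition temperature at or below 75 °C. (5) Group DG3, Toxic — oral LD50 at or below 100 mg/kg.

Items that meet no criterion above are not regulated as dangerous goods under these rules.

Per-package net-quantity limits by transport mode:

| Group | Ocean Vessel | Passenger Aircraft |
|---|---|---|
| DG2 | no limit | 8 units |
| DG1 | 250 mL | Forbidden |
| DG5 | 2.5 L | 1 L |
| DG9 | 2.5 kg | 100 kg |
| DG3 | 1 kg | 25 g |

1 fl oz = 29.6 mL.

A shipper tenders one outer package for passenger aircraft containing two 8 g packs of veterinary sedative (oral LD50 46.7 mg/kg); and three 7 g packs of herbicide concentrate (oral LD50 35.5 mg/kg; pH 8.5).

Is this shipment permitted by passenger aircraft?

The veterinary sedative has oral LD50 46.7 mg/kg, which is ≤ 100 mg/kg, so it is Group DG3 (Toxic).
Oral LD50 35.5 mg/kg meets the Group DG3 criterion (Toxic), so the herbicide concentrate is Group DG3.
Total Group DG3: (two 8 g packs = 16 g) + (three 7 g packs = 21 g) = 37 g.
37 g exceeds the passenger aircraft limit of 25 g for Group DG3.

No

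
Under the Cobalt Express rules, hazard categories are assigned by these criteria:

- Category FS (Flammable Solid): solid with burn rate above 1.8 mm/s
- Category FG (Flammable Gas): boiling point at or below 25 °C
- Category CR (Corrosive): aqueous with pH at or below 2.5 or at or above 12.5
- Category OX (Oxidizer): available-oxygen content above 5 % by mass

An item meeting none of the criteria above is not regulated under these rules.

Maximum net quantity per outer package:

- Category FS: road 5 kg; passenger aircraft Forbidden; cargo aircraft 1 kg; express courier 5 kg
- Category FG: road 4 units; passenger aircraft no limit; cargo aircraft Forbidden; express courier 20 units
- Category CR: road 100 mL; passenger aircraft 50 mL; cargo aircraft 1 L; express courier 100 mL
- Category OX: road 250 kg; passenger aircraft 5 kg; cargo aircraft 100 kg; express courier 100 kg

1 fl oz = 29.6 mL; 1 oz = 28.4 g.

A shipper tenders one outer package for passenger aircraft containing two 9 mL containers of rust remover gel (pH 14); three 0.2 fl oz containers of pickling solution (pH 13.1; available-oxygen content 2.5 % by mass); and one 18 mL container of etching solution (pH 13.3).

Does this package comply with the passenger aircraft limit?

Rust remover gel: pH 14 ≥ 12.5 → Category CR (Corrosive).
With pH 13.1 (≥ 12.5), the pickling solution falls in Category CR.
pH 13.3 meets the Category CR criterion (Corrosive), so the etching solution is Category CR.
Category CR net quantity: (two 9 mL containers = 18 mL) + (three 0.2 fl oz containers = 17.76 mL) + 18 mL = 53.76 mL.
53.76 mL exceeds the passenger aircraft limit of 50 mL for Category CR.

No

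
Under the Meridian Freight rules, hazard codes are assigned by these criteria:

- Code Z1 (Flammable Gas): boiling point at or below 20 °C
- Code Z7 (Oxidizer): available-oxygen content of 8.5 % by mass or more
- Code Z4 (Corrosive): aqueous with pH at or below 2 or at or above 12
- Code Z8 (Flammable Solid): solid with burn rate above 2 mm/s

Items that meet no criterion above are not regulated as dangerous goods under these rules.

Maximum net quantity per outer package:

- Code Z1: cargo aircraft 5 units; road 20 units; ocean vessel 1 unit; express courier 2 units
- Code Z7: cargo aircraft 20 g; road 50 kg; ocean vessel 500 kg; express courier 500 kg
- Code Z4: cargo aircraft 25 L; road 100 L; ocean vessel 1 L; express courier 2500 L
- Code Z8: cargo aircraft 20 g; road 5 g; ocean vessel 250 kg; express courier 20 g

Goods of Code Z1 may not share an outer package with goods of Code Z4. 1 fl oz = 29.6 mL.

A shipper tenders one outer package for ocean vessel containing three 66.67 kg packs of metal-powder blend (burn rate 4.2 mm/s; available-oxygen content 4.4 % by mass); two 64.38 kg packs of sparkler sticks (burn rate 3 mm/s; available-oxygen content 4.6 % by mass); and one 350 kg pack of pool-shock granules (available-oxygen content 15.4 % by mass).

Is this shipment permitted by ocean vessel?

No

Burn rate 4.2 mm/s meets the Code Z8 criterion (Flammable Solid), so the metal-powder blend is Code Z8.
Burn rate 3 mm/s meets the Code Z8 criterion (Flammable Solid), so the sparkler sticks are Code Z8.
With available-oxygen content 15.4 % by mass (≥ 8.5 % by mass), the pool-shock granules fall in Code Z7.
Code Z8 net quantity: (three 66.67 kg packs = 200.01 kg) + (two 64.38 kg packs = 128.76 kg) = 328.77 kg.
328.77 kg > 250 kg (ocean vessel limit, Code Z8) — over the limit.
Code Z7 quantity: 350 kg.
350 kg is within the ocean vessel limit of 500 kg for Code Z7.
The segregation rule (Code Z1 with Code Z4) does not apply to Code Z8 with Code Z7.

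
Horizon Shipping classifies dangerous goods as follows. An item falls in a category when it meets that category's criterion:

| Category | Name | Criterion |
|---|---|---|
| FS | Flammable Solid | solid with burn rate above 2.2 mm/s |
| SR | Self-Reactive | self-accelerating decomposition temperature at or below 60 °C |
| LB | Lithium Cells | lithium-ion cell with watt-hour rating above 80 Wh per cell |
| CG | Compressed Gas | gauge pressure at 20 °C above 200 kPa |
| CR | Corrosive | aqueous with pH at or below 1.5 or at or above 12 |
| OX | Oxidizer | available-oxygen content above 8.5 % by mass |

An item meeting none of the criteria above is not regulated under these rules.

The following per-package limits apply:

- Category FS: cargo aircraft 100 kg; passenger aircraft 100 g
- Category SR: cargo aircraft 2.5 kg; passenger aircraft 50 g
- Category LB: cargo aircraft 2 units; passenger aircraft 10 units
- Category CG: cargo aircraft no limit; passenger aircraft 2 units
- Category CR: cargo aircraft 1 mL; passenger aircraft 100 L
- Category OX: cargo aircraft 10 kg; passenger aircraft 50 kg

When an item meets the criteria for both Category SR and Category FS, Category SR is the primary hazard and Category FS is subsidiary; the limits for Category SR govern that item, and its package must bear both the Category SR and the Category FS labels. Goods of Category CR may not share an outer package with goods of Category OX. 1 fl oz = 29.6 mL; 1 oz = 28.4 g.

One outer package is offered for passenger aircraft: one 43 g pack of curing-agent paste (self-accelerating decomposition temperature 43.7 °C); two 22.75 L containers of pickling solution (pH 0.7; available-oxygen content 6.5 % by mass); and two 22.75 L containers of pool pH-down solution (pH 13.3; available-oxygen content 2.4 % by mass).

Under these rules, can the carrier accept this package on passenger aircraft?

Self-accelerating decomposition temperature 43.7 °C meets the Category SR criterion (Self-Reactive), so the curing-agent paste is Category SR.
pH 0.7 meets the Category CR criterion (Corrosive), so the pickling solution is Category CR.
pH 13.3 meets the Category CR criterion (Corrosive), so the pool pH-down solution is Category CR.
Total Category CR: (two 22.75 L containers = 45.5 L) + (two 22.75 L containers = 45.5 L) = 91 L.
91 L ≤ 100 L (passenger aircraft limit, Category CR) — within limit.
Category SR quantity: 43 g.
That is within the Category SR passenger aircraft limit of 50 g.
The segregation rule (Category CR with Category OX) does not apply to Category CR with Category SR.
Every hazard category is within its passenger aircraft limit and no segregation rule is violated.

Yes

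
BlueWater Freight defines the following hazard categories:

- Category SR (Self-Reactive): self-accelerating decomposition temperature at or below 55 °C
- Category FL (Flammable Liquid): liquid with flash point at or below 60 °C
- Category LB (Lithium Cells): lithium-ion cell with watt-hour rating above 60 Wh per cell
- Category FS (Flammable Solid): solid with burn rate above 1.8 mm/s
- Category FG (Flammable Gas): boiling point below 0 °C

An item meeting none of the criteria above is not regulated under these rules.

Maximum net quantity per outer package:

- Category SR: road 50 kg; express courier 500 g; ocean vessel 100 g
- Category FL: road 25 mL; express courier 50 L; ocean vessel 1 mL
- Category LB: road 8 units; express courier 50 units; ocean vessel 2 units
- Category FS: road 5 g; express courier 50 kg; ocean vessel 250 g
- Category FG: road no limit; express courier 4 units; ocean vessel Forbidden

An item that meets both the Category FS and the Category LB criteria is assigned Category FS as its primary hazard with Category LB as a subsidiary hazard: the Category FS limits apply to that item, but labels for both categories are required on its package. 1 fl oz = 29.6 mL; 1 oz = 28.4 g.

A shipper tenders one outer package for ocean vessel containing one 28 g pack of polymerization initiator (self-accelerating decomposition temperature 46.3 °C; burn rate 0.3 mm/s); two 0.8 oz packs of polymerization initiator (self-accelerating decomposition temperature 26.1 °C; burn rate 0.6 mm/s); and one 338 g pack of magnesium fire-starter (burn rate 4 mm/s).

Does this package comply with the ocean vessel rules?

With self-accelerating decomposition temperature 46.3 °C (≤ 55 °C), the polymerization initiator falls in Category SR.
Self-accelerating decomposition temperature 26.1 °C meets the Category SR criterion (Self-Reactive), so the polymerization initiator is Category SR.
Magnesium fire-starter: burn rate 4 mm/s > 1.8 mm/s → Category FS (Flammable Solid).
Total Category SR: 28 g + (two 0.8 oz packs = 45.44 g) = 73.44 g.
73.44 g ≤ 100 g (ocean vessel limit, Category SR) — within limit.
Category FS quantity: 338 g.
338 g exceeds the ocean vessel limit of 250 g for Category FS.

No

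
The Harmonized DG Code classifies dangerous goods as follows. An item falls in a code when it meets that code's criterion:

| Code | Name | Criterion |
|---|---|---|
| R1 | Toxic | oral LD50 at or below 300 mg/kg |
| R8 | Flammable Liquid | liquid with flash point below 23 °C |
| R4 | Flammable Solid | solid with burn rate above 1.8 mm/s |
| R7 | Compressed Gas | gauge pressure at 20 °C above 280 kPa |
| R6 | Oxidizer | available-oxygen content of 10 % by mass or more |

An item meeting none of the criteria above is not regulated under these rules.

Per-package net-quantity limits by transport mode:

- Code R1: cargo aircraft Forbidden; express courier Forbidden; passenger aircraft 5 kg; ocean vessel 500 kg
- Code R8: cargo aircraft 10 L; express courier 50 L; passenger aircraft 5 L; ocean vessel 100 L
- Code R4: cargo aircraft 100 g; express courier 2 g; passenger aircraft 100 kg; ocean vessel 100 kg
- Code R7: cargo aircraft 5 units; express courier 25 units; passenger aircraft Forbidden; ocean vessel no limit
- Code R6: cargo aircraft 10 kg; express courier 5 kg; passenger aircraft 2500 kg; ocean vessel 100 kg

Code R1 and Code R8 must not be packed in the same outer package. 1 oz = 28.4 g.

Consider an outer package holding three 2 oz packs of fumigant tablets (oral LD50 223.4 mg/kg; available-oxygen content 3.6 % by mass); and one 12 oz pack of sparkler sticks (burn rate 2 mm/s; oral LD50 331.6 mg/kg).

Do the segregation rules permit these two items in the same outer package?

With oral LD50 223.4 mg/kg (≤ 300 mg/kg), the fumigant tablets fall in Code R1.
Sparkler sticks: burn rate 2 mm/s > 1.8 mm/s → Code R4 (Flammable Solid).
No segregation rule bars Code R1 with Code R4.

Yes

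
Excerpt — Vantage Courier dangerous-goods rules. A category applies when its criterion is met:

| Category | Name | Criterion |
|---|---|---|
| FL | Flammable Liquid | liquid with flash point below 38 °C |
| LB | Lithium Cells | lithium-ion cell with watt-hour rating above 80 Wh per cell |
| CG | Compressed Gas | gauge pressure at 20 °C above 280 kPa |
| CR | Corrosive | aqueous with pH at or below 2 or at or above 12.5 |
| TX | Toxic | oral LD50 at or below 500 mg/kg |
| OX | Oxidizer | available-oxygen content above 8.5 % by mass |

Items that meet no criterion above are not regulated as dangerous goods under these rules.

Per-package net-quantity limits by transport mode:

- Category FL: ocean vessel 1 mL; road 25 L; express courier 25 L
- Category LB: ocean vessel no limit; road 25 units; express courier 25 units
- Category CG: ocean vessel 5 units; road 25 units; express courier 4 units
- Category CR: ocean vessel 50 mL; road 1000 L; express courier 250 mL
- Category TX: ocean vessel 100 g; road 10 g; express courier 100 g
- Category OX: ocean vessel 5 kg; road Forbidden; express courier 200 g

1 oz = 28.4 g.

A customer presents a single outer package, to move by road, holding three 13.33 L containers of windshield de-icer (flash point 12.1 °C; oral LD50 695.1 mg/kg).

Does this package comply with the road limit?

No

The windshield de-icer has flash point 12.1 °C, which is < 38 °C, so it is Category FL (Flammable Liquid).
Category FL quantity: three 13.33 L containers = 39.99 L.
That exceeds the Category FL road limit of 25 L.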